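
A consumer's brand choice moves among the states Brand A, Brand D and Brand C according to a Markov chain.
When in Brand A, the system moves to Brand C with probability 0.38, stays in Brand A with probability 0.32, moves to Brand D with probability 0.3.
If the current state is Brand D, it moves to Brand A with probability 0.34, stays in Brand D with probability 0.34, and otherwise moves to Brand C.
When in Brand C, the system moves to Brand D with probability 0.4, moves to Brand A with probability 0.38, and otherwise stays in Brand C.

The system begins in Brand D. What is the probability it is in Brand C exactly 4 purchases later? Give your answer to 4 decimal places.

0.3097

Propagate the distribution vector 4 purchases from Brand D.
After 0 purchases: (0.0000, 1.0000, 0.0000)
After 1 purchase: (0.3400, 0.3400, 0.3200)
After 2 purchases: (0.3460, 0.3456, 0.3084)
After 3 purchases: (0.3454, 0.3447, 0.3099)
After 4 purchases: (0.3455, 0.3448, 0.3097)
P(in Brand C after 4 purchases) = 0.3097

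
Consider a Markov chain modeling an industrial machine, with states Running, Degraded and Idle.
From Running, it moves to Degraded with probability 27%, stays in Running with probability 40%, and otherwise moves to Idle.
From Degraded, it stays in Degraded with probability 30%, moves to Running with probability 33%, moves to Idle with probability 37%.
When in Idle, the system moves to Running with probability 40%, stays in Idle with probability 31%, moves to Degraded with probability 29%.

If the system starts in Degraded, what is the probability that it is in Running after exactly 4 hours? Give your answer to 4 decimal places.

0.3800

Propagate the distribution vector 4 hours from Degraded.
After 0 hours: (0.0000, 1.0000, 0.0000)
After 1 hour: (0.3300, 0.3000, 0.3700)
After 2 hours: (0.3790, 0.2864, 0.3346)
After 3 hours: (0.3800, 0.2853, 0.3348)
After 4 hours: (0.3800, 0.2853, 0.3347)
P(in Running after 4 hours) = 0.3800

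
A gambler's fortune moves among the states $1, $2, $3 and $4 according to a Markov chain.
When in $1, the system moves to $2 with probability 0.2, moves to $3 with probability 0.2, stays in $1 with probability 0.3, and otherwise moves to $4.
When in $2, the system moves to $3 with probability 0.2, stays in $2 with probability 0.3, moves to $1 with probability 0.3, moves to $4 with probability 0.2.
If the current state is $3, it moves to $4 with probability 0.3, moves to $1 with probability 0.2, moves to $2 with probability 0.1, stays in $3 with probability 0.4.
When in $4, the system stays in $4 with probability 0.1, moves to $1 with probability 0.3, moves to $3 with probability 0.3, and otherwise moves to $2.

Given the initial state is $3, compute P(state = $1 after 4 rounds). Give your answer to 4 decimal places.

0.2715

Propagate the distribution vector 4 rounds from $3.
After 0 rounds: (0.0000, 0.0000, 1.0000, 0.0000)
After 1 round: (0.2000, 0.1000, 0.4000, 0.3000)
After 2 rounds: (0.2600, 0.2000, 0.3100, 0.2300)
After 3 rounds: (0.2690, 0.2120, 0.2850, 0.2340)
After 4 rounds: (0.2715, 0.2161, 0.2804, 0.2320)
P(in $1 after 4 rounds) = 0.2715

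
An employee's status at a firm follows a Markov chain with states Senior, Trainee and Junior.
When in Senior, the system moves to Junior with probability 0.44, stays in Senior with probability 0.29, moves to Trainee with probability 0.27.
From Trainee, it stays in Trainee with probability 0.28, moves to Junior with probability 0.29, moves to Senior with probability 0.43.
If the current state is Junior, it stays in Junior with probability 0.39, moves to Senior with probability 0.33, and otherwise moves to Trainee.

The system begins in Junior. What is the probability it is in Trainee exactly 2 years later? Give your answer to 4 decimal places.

0.2767

Sum over the intermediate state after 1 year:
P = P(Junior→Senior)·P(Senior→Trainee) + P(Junior→Trainee)·P(Trainee→Trainee) + P(Junior→Junior)·P(Junior→Trainee)
  = 0.33×0.27 + 0.28×0.28 + 0.39×0.28
  = 0.0891 + 0.0784 + 0.1092 = 0.2767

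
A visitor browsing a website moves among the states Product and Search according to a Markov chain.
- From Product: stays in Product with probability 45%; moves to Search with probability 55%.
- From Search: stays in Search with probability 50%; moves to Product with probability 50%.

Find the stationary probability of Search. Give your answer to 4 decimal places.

Let the stationary distribution be π with π = πP and π_1 + π_2 = 1.
π_1 = 0.45·π_1 + 0.5·π_2
Solving with the normalization constraint gives π = (0.4762, 0.5238).
So the stationary probability of Search is 0.5238.

0.5238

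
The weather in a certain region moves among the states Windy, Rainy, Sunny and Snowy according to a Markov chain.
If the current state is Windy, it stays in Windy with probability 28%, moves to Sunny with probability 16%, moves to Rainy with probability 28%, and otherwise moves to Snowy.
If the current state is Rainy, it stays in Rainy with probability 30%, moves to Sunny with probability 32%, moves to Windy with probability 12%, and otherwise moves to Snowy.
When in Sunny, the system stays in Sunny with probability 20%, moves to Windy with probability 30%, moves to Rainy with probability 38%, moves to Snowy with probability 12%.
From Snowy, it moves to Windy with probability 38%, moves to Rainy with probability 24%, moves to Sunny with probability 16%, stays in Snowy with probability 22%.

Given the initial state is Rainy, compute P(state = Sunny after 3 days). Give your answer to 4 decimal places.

Propagate the distribution vector 3 days from Rainy.
After 0 days: (0.0000, 1.0000, 0.0000, 0.0000)
After 1 day: (0.1200, 0.3000, 0.3200, 0.2600)
After 2 days: (0.2644, 0.3076, 0.2208, 0.2072)
After 3 days: (0.2559, 0.2999, 0.2180, 0.2261)
P(in Sunny after 3 days) = 0.2180

0.2180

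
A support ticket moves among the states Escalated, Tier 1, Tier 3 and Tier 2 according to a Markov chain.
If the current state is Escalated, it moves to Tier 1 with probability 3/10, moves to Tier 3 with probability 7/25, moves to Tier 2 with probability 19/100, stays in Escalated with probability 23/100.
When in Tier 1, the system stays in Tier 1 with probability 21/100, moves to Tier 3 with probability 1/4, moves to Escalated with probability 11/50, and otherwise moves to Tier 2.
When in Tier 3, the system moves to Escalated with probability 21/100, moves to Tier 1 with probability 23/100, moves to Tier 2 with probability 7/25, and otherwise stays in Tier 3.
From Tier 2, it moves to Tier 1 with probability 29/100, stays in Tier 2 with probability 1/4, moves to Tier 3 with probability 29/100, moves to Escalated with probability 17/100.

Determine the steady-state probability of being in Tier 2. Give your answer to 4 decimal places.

0.2637

Let the stationary distribution be π with π = πP and π_1 + π_2 + π_3 + π_4 = 1.
π_1 = 0.23·π_1 + 0.22·π_2 + 0.21·π_3 + 0.17·π_4
π_2 = 0.3·π_1 + 0.21·π_2 + 0.23·π_3 + 0.29·π_4
π_3 = 0.28·π_1 + 0.25·π_2 + 0.28·π_3 + 0.29·π_4
Solving with the normalization constraint gives π = (0.2061, 0.2552, 0.2750, 0.2637).
So the stationary probability of Tier 2 is 0.2637.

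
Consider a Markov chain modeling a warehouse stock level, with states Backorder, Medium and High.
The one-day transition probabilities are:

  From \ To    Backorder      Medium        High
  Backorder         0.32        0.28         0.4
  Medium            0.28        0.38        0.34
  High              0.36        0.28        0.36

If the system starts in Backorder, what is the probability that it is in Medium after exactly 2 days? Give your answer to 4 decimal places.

0.3080

Sum over the intermediate state after 1 day:
P = P(Backorder→Backorder)·P(Backorder→Medium) + P(Backorder→Medium)·P(Medium→Medium) + P(Backorder→High)·P(High→Medium)
  = 0.32×0.28 + 0.28×0.38 + 0.4×0.28
  = 0.0896 + 0.1064 + 0.1120 = 0.3080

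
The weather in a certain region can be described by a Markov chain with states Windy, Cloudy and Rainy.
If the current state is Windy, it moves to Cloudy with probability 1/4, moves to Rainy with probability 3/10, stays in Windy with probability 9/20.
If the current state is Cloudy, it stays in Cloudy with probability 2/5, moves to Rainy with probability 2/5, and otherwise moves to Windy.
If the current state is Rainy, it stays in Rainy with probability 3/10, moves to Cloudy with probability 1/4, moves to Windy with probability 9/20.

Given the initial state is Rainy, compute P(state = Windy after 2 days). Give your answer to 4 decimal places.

Sum over the intermediate state after 1 day:
P = P(Rainy→Windy)·P(Windy→Windy) + P(Rainy→Cloudy)·P(Cloudy→Windy) + P(Rainy→Rainy)·P(Rainy→Windy)
  = 0.45×0.45 + 0.25×0.2 + 0.3×0.45
  = 0.2025 + 0.0500 + 0.1350 = 0.3875

0.3875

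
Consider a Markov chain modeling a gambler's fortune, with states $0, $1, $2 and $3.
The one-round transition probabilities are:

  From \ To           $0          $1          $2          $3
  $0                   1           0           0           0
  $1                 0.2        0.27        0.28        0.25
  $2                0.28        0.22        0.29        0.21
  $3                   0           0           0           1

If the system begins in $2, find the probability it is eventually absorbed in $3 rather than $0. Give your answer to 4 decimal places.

0.4561

Let h(s) be the probability of absorption at $3 starting from transient state s. Then h($3) = 1 and h($0) = 0. By first-step analysis:
h($1) = 0.2·0 + 0.27·h($1) + 0.28·h($2) + 0.25·1
h($2) = 0.28·0 + 0.22·h($1) + 0.29·h($2) + 0.21·1
Solving: h($1) = 0.5174, h($2) = 0.4561.
Starting from $2, the probability is 0.4561.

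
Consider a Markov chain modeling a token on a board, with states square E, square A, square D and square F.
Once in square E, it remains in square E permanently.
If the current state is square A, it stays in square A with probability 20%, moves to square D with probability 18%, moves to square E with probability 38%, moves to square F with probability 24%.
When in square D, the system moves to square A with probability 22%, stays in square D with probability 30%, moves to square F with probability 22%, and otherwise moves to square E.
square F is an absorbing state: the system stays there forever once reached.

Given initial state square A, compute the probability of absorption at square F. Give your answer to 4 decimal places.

0.3989

Let h(s) be the probability of absorption at square F starting from transient state s. Then h(square F) = 1 and h(square E) = 0. By first-step analysis:
h(square A) = 0.38·0 + 0.2·h(square A) + 0.18·h(square D) + 0.24·1
h(square D) = 0.26·0 + 0.22·h(square A) + 0.3·h(square D) + 0.22·1
Solving: h(square A) = 0.3989, h(square D) = 0.4397.
Starting from square A, the probability is 0.3989.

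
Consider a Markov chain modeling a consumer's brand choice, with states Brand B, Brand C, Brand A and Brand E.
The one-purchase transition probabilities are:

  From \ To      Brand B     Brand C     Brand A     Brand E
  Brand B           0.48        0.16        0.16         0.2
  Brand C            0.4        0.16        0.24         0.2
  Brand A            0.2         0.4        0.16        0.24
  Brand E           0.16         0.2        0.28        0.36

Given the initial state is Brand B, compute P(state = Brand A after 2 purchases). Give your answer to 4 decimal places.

0.1968

Propagate the distribution vector 2 purchases from Brand B.
After 0 purchases: (1.0000, 0.0000, 0.0000, 0.0000)
After 1 purchase: (0.4800, 0.1600, 0.1600, 0.2000)
After 2 purchases: (0.3584, 0.2064, 0.1968, 0.2384)
P(in Brand A after 2 purchases) = 0.1968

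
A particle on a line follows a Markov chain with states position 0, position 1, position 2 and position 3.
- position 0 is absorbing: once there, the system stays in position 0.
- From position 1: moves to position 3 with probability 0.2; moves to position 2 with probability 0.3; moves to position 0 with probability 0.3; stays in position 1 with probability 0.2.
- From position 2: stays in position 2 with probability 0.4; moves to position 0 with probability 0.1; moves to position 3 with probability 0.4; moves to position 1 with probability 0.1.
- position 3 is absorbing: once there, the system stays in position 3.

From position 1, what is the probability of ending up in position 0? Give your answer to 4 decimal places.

0.4667

Let h(s) be the probability of absorption at position 0 starting from transient state s. Then h(position 0) = 1 and h(position 3) = 0. By first-step analysis:
h(position 1) = 0.3·1 + 0.2·h(position 1) + 0.3·h(position 2) + 0.2·0
h(position 2) = 0.1·1 + 0.1·h(position 1) + 0.4·h(position 2) + 0.4·0
Solving: h(position 1) = 0.4667, h(position 2) = 0.2444.
Starting from position 1, the probability is 0.4667.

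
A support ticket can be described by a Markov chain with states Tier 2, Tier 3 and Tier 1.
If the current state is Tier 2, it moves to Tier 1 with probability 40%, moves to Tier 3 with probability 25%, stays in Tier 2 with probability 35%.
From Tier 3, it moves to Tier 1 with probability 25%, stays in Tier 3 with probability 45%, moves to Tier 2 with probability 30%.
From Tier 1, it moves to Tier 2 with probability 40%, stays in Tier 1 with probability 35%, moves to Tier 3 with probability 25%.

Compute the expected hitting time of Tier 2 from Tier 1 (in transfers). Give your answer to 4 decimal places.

2.7119

Let t(s) be the expected number of transfers to first reach Tier 2 from state s, with t(Tier 2) = 0. Conditioning on the first transfer:
t(Tier 3) = 1 + 0.45·t(Tier 3) + 0.25·t(Tier 1)
t(Tier 1) = 1 + 0.25·t(Tier 3) + 0.35·t(Tier 1)
Solving: t(Tier 3) = 3.0508, t(Tier 1) = 2.7119.
Expected transfers from Tier 1 to Tier 2: 2.7119.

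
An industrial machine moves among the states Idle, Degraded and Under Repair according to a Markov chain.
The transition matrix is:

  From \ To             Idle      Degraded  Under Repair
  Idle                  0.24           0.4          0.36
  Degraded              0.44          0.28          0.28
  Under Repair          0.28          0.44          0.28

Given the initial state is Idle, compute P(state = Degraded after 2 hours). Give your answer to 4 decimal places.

Sum over the intermediate state after 1 hour:
P = P(Idle→Idle)·P(Idle→Degraded) + P(Idle→Degraded)·P(Degraded→Degraded) + P(Idle→Under Repair)·P(Under Repair→Degraded)
  = 0.24×0.4 + 0.4×0.28 + 0.36×0.44
  = 0.0960 + 0.1120 + 0.1584 = 0.3664

0.3664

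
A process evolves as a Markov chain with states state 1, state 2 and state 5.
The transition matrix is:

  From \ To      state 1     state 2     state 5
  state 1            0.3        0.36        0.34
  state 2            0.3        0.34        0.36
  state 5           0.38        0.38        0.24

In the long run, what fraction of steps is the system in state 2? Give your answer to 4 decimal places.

Let the stationary distribution be π with π = πP and π_1 + π_2 + π_3 = 1.
π_1 = 0.3·π_1 + 0.3·π_2 + 0.38·π_3
π_2 = 0.36·π_1 + 0.34·π_2 + 0.38·π_3
Solving with the normalization constraint gives π = (0.3252, 0.3591, 0.3156).
So the stationary probability of state 2 is 0.3591.

0.3591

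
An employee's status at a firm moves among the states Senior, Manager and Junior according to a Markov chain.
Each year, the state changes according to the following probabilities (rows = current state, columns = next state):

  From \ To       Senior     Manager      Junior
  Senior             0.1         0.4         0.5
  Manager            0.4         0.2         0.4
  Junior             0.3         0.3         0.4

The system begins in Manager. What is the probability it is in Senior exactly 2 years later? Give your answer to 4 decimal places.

0.2400

Sum over the intermediate state after 1 year:
P = P(Manager→Senior)·P(Senior→Senior) + P(Manager→Manager)·P(Manager→Senior) + P(Manager→Junior)·P(Junior→Senior)
  = 0.4×0.1 + 0.2×0.4 + 0.4×0.3
  = 0.0400 + 0.0800 + 0.1200 = 0.2400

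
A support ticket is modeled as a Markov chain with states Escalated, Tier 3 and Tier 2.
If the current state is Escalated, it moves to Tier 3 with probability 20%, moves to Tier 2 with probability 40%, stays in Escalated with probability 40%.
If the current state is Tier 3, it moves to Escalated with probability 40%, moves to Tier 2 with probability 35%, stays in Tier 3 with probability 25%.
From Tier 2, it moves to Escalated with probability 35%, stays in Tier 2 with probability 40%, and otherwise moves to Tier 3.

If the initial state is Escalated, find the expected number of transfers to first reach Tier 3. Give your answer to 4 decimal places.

4.5455

Let t(s) be the expected number of transfers to first reach Tier 3 from state s, with t(Tier 3) = 0. Conditioning on the first transfer:
t(Escalated) = 1 + 0.4·t(Escalated) + 0.4·t(Tier 2)
t(Tier 2) = 1 + 0.35·t(Escalated) + 0.4·t(Tier 2)
Solving: t(Escalated) = 4.5455, t(Tier 2) = 4.3182.
Expected transfers from Escalated to Tier 3: 4.5455.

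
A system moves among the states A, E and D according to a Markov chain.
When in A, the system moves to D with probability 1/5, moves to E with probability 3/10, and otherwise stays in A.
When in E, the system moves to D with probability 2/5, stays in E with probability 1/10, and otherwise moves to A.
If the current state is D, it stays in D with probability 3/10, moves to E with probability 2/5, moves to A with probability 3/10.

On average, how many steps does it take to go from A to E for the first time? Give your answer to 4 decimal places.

Let t(s) be the expected number of steps to first reach E from state s, with t(E) = 0. Conditioning on the first step:
t(A) = 1 + 0.5·t(A) + 0.2·t(D)
t(D) = 1 + 0.3·t(A) + 0.3·t(D)
Solving: t(A) = 3.1034, t(D) = 2.7586.
Expected steps from A to E: 3.1034.

3.1034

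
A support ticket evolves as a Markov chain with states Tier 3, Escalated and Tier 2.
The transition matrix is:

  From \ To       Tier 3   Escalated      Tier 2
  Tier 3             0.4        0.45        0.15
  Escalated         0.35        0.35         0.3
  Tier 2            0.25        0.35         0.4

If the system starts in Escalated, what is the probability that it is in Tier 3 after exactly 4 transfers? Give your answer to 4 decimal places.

0.3392

Propagate the distribution vector 4 transfers from Escalated.
After 0 transfers: (0.0000, 1.0000, 0.0000)
After 1 transfer: (0.3500, 0.3500, 0.3000)
After 2 transfers: (0.3375, 0.3850, 0.2775)
After 3 transfers: (0.3391, 0.3838, 0.2771)
After 4 transfers: (0.3392, 0.3839, 0.2768)
P(in Tier 3 after 4 transfers) = 0.3392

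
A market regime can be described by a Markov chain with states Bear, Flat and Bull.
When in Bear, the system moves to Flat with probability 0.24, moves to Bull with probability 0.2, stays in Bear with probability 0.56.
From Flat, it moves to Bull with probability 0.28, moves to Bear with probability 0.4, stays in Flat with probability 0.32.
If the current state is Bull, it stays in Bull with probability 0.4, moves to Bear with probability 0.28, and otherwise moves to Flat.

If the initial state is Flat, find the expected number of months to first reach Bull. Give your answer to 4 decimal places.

4.1339

Let t(s) be the expected number of months to first reach Bull from state s, with t(Bull) = 0. Conditioning on the first month:
t(Bear) = 1 + 0.56·t(Bear) + 0.24·t(Flat)
t(Flat) = 1 + 0.4·t(Bear) + 0.32·t(Flat)
Solving: t(Bear) = 4.5276, t(Flat) = 4.1339.
Expected months from Flat to Bull: 4.1339.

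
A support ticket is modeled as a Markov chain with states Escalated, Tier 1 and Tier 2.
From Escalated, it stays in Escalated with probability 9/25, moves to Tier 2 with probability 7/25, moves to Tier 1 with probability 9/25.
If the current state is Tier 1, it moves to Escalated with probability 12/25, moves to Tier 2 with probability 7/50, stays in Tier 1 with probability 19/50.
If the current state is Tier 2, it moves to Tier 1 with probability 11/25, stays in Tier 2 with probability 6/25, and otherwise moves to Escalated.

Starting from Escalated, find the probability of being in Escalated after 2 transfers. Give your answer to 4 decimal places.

0.3920

Sum over the intermediate state after 1 transfer:
P = P(Escalated→Escalated)·P(Escalated→Escalated) + P(Escalated→Tier 1)·P(Tier 1→Escalated) + P(Escalated→Tier 2)·P(Tier 2→Escalated)
  = 0.36×0.36 + 0.36×0.48 + 0.28×0.32
  = 0.1296 + 0.1728 + 0.0896 = 0.3920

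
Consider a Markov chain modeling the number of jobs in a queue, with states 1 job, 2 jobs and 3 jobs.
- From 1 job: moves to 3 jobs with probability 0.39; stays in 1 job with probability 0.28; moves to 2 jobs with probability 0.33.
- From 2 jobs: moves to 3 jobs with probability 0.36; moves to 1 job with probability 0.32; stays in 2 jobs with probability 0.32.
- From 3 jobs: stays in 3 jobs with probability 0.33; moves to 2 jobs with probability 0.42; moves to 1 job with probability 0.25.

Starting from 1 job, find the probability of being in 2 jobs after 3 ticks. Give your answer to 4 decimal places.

0.3585

Propagate the distribution vector 3 ticks from 1 job.
After 0 ticks: (1.0000, 0.0000, 0.0000)
After 1 tick: (0.2800, 0.3300, 0.3900)
After 2 ticks: (0.2815, 0.3618, 0.3567)
After 3 ticks: (0.2838, 0.3585, 0.3577)
P(in 2 jobs after 3 ticks) = 0.3585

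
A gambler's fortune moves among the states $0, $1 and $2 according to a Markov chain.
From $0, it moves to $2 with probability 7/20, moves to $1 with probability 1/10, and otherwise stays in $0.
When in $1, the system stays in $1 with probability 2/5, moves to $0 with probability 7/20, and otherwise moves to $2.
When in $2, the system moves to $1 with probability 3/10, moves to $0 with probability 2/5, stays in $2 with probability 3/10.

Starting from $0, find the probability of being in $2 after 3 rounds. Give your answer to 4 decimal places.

Propagate the distribution vector 3 rounds from $0.
After 0 rounds: (1.0000, 0.0000, 0.0000)
After 1 round: (0.5500, 0.1000, 0.3500)
After 2 rounds: (0.4775, 0.2000, 0.3225)
After 3 rounds: (0.4616, 0.2245, 0.3139)
P(in $2 after 3 rounds) = 0.3139

0.3139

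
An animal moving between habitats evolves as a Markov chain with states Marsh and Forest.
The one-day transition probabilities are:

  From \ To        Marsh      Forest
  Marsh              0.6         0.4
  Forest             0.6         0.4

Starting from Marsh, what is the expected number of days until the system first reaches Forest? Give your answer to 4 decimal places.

Let t(s) be the expected number of days to first reach Forest from state s, with t(Forest) = 0. Conditioning on the first day:
t(Marsh) = 1 + 0.6·t(Marsh)
Solving: t(Marsh) = 2.5000.
Expected days from Marsh to Forest: 2.5000.

2.5000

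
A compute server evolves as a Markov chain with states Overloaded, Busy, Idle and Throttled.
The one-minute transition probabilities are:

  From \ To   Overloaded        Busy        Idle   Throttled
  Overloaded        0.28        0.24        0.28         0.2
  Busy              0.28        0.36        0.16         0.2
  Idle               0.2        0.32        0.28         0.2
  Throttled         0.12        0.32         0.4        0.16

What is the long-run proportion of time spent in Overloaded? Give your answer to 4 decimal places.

0.2280

Let the stationary distribution be π with π = πP and π_1 + π_2 + π_3 + π_4 = 1.
π_1 = 0.28·π_1 + 0.28·π_2 + 0.2·π_3 + 0.12·π_4
π_2 = 0.24·π_1 + 0.36·π_2 + 0.32·π_3 + 0.32·π_4
π_3 = 0.28·π_1 + 0.16·π_2 + 0.28·π_3 + 0.4·π_4
Solving with the normalization constraint gives π = (0.2280, 0.3143, 0.2654, 0.1923).
So the stationary probability of Overloaded is 0.2280.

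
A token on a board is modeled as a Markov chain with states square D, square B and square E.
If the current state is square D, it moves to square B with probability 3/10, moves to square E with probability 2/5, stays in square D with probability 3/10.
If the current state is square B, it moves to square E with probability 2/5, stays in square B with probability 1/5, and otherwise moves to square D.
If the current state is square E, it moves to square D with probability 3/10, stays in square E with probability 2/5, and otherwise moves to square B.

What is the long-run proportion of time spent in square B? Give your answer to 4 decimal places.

Let the stationary distribution be π with π = πP and π_1 + π_2 + π_3 = 1.
π_1 = 0.3·π_1 + 0.4·π_2 + 0.3·π_3
π_2 = 0.3·π_1 + 0.2·π_2 + 0.3·π_3
Solving with the normalization constraint gives π = (0.3273, 0.2727, 0.4000).
So the stationary probability of square B is 0.2727.

0.2727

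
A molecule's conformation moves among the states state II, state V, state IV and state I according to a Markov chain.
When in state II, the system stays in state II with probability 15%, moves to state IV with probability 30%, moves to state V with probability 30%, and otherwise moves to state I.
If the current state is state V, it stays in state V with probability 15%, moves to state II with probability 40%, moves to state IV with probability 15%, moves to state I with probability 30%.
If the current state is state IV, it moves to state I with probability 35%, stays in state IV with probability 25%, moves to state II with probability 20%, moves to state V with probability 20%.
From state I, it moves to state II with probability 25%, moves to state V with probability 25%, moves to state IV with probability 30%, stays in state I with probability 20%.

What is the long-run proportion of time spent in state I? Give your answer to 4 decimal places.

Let the stationary distribution be π with π = πP and π_1 + π_2 + π_3 + π_4 = 1.
π_1 = 0.15·π_1 + 0.4·π_2 + 0.2·π_3 + 0.25·π_4
π_2 = 0.3·π_1 + 0.15·π_2 + 0.2·π_3 + 0.25·π_4
π_3 = 0.3·π_1 + 0.15·π_2 + 0.25·π_3 + 0.3·π_4
Solving with the normalization constraint gives π = (0.2467, 0.2270, 0.2533, 0.2730).
So the stationary probability of state I is 0.2730.

0.2730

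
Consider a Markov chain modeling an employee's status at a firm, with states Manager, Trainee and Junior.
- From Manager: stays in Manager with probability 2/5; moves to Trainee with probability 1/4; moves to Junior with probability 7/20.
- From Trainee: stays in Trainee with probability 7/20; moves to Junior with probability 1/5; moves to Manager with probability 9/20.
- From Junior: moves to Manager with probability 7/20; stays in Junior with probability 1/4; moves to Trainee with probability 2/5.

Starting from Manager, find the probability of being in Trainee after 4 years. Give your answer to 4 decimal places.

0.3234

Propagate the distribution vector 4 years from Manager.
After 0 years: (1.0000, 0.0000, 0.0000)
After 1 year: (0.4000, 0.2500, 0.3500)
After 2 years: (0.3950, 0.3275, 0.2775)
After 3 years: (0.4025, 0.3244, 0.2731)
After 4 years: (0.4026, 0.3234, 0.2740)
P(in Trainee after 4 years) = 0.3234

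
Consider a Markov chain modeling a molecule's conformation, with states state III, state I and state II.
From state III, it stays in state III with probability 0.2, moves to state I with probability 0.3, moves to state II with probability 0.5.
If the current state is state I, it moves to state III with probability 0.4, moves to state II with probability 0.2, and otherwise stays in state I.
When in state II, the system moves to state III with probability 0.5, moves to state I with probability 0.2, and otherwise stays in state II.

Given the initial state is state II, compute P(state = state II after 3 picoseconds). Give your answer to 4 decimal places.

0.3370

Propagate the distribution vector 3 picoseconds from state II.
After 0 picoseconds: (0.0000, 0.0000, 1.0000)
After 1 picosecond: (0.5000, 0.2000, 0.3000)
After 2 picoseconds: (0.3300, 0.2900, 0.3800)
After 3 picoseconds: (0.3720, 0.2910, 0.3370)
P(in state II after 3 picoseconds) = 0.3370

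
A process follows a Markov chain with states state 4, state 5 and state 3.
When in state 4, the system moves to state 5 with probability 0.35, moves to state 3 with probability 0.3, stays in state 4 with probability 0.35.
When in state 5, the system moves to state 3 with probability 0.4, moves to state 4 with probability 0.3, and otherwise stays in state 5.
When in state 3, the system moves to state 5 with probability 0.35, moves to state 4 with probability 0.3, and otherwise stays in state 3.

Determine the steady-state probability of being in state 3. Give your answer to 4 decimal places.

Let the stationary distribution be π with π = πP and π_1 + π_2 + π_3 = 1.
π_1 = 0.35·π_1 + 0.3·π_2 + 0.3·π_3
π_2 = 0.35·π_1 + 0.3·π_2 + 0.35·π_3
Solving with the normalization constraint gives π = (0.3158, 0.3333, 0.3509).
So the stationary probability of state 3 is 0.3509.

0.3509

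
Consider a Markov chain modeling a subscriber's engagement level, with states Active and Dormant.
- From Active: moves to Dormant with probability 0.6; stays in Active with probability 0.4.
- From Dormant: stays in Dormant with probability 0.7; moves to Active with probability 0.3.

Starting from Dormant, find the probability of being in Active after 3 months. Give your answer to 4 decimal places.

0.3330

Propagate the distribution vector 3 months from Dormant.
After 0 months: (0.0000, 1.0000)
After 1 month: (0.3000, 0.7000)
After 2 months: (0.3300, 0.6700)
After 3 months: (0.3330, 0.6670)
P(in Active after 3 months) = 0.3330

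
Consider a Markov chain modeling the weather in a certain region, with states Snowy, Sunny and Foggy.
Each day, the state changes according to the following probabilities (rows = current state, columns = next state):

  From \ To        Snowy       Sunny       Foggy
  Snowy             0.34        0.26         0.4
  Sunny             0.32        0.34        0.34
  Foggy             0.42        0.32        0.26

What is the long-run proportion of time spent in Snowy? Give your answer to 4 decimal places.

0.3607

Let the stationary distribution be π with π = πP and π_1 + π_2 + π_3 = 1.
π_1 = 0.34·π_1 + 0.32·π_2 + 0.42·π_3
π_2 = 0.26·π_1 + 0.34·π_2 + 0.32·π_3
Solving with the normalization constraint gives π = (0.3607, 0.3044, 0.3349).
So the stationary probability of Snowy is 0.3607.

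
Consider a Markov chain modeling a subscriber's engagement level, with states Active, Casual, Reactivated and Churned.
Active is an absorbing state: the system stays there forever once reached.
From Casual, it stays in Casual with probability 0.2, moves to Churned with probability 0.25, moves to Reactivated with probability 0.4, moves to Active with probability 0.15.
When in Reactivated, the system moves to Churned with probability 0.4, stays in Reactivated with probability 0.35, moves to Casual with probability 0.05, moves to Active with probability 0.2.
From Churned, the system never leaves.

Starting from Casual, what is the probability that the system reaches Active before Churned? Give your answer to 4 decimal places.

Let h(s) be the probability of absorption at Active starting from transient state s. Then h(Active) = 1 and h(Churned) = 0. By first-step analysis:
h(Casual) = 0.15·1 + 0.2·h(Casual) + 0.4·h(Reactivated) + 0.25·0
h(Reactivated) = 0.2·1 + 0.05·h(Casual) + 0.35·h(Reactivated) + 0.4·0
Solving: h(Casual) = 0.3550, h(Reactivated) = 0.3350.
Starting from Casual, the probability is 0.3550.

0.3550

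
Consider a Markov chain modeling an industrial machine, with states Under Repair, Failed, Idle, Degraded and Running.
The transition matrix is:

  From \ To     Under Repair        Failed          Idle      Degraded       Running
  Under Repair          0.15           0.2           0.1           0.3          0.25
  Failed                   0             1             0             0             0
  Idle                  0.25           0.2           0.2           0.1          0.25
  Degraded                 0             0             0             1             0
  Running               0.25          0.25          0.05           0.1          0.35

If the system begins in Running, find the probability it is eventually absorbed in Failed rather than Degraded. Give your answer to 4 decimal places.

Let h(s) be the probability of absorption at Failed starting from transient state s. Then h(Failed) = 1 and h(Degraded) = 0. By first-step analysis:
h(Under Repair) = 0.15·h(Under Repair) + 0.2·1 + 0.1·h(Idle) + 0.3·0 + 0.25·h(Running)
h(Idle) = 0.25·h(Under Repair) + 0.2·1 + 0.2·h(Idle) + 0.1·0 + 0.25·h(Running)
h(Running) = 0.25·h(Under Repair) + 0.25·1 + 0.05·h(Idle) + 0.1·0 + 0.35·h(Running)
Solving: h(Under Repair) = 0.4870, h(Idle) = 0.5952, h(Running) = 0.6177.
Starting from Running, the probability is 0.6177.

0.6177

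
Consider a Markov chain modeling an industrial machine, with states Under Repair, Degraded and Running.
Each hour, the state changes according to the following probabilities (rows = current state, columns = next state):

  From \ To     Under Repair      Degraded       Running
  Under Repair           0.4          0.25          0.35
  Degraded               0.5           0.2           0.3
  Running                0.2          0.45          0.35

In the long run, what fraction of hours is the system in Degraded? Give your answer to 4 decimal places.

0.3019

Let the stationary distribution be π with π = πP and π_1 + π_2 + π_3 = 1.
π_1 = 0.4·π_1 + 0.5·π_2 + 0.2·π_3
π_2 = 0.25·π_1 + 0.2·π_2 + 0.45·π_3
Solving with the normalization constraint gives π = (0.3632, 0.3019, 0.3349).
So the stationary probability of Degraded is 0.3019.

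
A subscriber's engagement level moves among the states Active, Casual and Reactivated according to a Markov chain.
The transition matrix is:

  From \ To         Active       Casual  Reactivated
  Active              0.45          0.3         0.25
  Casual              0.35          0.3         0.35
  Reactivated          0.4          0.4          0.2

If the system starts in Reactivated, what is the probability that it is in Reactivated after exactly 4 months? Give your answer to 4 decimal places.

Propagate the distribution vector 4 months from Reactivated.
After 0 months: (0.0000, 0.0000, 1.0000)
After 1 month: (0.4000, 0.4000, 0.2000)
After 2 months: (0.4000, 0.3200, 0.2800)
After 3 months: (0.4040, 0.3280, 0.2680)
After 4 months: (0.4038, 0.3268, 0.2694)
P(in Reactivated after 4 months) = 0.2694

0.2694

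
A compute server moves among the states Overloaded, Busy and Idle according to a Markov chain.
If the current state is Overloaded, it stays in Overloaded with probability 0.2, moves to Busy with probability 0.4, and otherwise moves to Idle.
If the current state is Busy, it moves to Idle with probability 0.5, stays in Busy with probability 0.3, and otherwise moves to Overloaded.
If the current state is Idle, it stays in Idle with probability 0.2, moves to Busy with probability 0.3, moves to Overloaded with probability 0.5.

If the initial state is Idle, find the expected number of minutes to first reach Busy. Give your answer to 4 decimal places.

2.9545

Let t(s) be the expected number of minutes to first reach Busy from state s, with t(Busy) = 0. Conditioning on the first minute:
t(Overloaded) = 1 + 0.2·t(Overloaded) + 0.4·t(Idle)
t(Idle) = 1 + 0.5·t(Overloaded) + 0.2·t(Idle)
Solving: t(Overloaded) = 2.7273, t(Idle) = 2.9545.
Expected minutes from Idle to Busy: 2.9545.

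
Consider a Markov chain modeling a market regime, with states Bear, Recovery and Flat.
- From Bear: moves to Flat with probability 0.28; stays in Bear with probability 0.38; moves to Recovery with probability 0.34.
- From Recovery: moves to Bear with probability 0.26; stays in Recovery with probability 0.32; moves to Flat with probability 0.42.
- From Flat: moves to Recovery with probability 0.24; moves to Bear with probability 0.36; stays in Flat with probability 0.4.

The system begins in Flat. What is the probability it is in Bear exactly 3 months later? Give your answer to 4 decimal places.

0.3373

Propagate the distribution vector 3 months from Flat.
After 0 months: (0.0000, 0.0000, 1.0000)
After 1 month: (0.3600, 0.2400, 0.4000)
After 2 months: (0.3432, 0.2952, 0.3616)
After 3 months: (0.3373, 0.2979, 0.3647)
P(in Bear after 3 months) = 0.3373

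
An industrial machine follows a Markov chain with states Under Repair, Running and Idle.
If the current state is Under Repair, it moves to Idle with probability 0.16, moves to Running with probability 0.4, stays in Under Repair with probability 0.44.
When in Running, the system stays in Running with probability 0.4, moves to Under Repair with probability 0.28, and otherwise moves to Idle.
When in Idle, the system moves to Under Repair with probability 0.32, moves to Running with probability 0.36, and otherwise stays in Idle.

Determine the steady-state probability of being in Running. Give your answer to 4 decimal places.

Let the stationary distribution be π with π = πP and π_1 + π_2 + π_3 = 1.
π_1 = 0.44·π_1 + 0.28·π_2 + 0.32·π_3
π_2 = 0.4·π_1 + 0.4·π_2 + 0.36·π_3
Solving with the normalization constraint gives π = (0.3459, 0.3894, 0.2647).
So the stationary probability of Running is 0.3894.

0.3894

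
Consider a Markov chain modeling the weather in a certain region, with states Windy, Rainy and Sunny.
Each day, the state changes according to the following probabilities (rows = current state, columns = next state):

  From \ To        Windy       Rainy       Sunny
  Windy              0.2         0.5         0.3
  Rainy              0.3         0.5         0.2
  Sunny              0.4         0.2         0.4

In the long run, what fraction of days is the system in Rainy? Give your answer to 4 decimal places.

0.4138

Let the stationary distribution be π with π = πP and π_1 + π_2 + π_3 = 1.
π_1 = 0.2·π_1 + 0.3·π_2 + 0.4·π_3
π_2 = 0.5·π_1 + 0.5·π_2 + 0.2·π_3
Solving with the normalization constraint gives π = (0.2989, 0.4138, 0.2874).
So the stationary probability of Rainy is 0.4138.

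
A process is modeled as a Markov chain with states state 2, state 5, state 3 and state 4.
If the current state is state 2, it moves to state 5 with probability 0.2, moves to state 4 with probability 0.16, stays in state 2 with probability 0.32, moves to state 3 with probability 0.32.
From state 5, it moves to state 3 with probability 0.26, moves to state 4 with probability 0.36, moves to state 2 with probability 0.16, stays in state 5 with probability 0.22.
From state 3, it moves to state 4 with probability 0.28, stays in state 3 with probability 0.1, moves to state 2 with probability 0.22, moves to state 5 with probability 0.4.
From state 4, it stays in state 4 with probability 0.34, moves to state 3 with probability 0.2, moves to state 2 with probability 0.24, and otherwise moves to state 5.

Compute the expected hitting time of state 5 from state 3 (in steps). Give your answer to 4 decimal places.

Let t(s) be the expected number of steps to first reach state 5 from state s, with t(state 5) = 0. Conditioning on the first step:
t(state 2) = 1 + 0.32·t(state 2) + 0.32·t(state 3) + 0.16·t(state 4)
t(state 3) = 1 + 0.22·t(state 2) + 0.1·t(state 3) + 0.28·t(state 4)
t(state 4) = 1 + 0.24·t(state 2) + 0.2·t(state 3) + 0.34·t(state 4)
Solving: t(state 2) = 3.9599, t(state 3) = 3.3105, t(state 4) = 3.9583.
Expected steps from state 3 to state 5: 3.3105.

3.3105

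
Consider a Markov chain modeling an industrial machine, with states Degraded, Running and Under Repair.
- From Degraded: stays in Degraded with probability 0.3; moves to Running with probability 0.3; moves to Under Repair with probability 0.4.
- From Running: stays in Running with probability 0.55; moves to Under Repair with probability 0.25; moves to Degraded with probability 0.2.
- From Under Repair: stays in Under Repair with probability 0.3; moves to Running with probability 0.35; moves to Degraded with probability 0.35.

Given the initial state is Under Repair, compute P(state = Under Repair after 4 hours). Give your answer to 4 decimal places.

Propagate the distribution vector 4 hours from Under Repair.
After 0 hours: (0.0000, 0.0000, 1.0000)
After 1 hour: (0.3500, 0.3500, 0.3000)
After 2 hours: (0.2800, 0.4025, 0.3175)
After 3 hours: (0.2756, 0.4165, 0.3079)
After 4 hours: (0.2737, 0.4195, 0.3067)
P(in Under Repair after 4 hours) = 0.3067

0.3067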